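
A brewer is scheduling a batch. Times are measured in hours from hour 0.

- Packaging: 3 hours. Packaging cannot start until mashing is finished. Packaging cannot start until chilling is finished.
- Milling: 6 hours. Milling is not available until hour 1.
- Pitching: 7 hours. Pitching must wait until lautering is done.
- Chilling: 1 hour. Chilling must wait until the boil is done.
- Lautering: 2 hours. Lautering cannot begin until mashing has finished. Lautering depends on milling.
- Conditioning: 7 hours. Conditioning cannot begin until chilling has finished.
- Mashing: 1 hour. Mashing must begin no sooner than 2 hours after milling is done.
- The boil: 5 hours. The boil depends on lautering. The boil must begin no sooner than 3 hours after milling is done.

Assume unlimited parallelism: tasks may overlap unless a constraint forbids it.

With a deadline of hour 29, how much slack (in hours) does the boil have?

After its own release at hour 1, milling can start at hour 1 and finishes at hour 7.
Mashing cannot begin until milling (finishes hour 7, plus 2-hour gap → hour 9). It runs from hour 9 to 9 + 1 = hour 10.
Lautering has to wait for mashing (finishes hour 10); milling (finishes hour 7). The latest of these is hour 10, so lautering runs hour 10 to 10 + 2 = hour 12.
The boil cannot start until lautering (finishes hour 12); milling (finishes hour 7, plus 3-hour gap → hour 10). The controlling bound is hour 12, so the boil finishes at 12 + 5 = hour 17.

Working backward from the deadline:
To finish by hour 29, conditioning (duration 7) must start no later than hour 22.
Nothing follows packaging; the deadline of hour 29 is its only limit. It must start by 29 − 3 = hour 26.
Chilling must finish in time for conditioning (must start by hour 22); packaging (must start by hour 26). The tightest is hour 22, so chilling must start by 22 − 1 = hour 21.
The boil feeds into chilling (must start by hour 21); so the boil must finish by hour 21 and therefore start by hour 16.
So the boil can start as early as hour 12 and as late as hour 16, giving 16 − 12 = 4 hours of slack.

4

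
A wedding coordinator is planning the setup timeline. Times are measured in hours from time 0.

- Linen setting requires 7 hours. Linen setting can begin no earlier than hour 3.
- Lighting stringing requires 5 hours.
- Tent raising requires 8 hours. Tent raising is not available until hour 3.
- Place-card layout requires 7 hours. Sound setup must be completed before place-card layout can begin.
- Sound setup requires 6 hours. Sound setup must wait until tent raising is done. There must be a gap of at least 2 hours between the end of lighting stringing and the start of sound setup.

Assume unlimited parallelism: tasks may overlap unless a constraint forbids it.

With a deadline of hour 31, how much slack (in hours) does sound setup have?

Lighting stringing can start immediately at hour 0; it finishes at hour 5.
Tent raising cannot begin until its own release at hour 3. It runs from hour 3 to 3 + 8 = hour 11.
For sound setup: tent raising (finishes hour 11); lighting stringing (finishes hour 5, plus 2-hour gap → hour 7). Taking the maximum gives a start of hour 11, and it finishes at 11 + 6 = hour 17.

Working backward from the deadline:
Place-card layout must finish by hour 31; it takes 7 hours, so it must start by 31 − 7 = hour 24.
Sound setup must finish before place-card layout (must start by hour 24). With a 6-hour duration, sound setup must start by 24 − 6 = hour 18.
So sound setup can start as early as hour 11 and as late as hour 18, giving 18 − 11 = 7 hours of slack.

7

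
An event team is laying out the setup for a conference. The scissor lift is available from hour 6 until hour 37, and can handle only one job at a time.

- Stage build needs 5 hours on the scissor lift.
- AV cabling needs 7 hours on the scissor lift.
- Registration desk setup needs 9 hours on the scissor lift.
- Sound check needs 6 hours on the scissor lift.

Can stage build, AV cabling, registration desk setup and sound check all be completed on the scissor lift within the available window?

Yes

The scissor lift window is 37 − 6 = 31 hours.
Running back to back, the jobs need 5 + 7 + 9 + 6 = 27 hours on the scissor lift.
Since 27 ≤ 31, they fit within the window.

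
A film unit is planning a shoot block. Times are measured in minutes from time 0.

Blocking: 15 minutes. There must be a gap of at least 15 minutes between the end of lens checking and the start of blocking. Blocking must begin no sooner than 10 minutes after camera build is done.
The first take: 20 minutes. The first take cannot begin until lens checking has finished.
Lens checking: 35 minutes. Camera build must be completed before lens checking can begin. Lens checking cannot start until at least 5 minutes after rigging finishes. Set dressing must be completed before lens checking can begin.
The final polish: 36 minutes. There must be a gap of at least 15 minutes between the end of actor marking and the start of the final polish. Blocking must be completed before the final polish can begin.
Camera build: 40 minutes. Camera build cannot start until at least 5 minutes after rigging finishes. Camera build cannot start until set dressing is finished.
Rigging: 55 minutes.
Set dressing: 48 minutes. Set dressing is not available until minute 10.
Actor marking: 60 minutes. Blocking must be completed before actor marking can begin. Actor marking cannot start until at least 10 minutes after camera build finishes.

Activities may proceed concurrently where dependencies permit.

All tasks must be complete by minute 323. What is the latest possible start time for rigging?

47

To finish by minute 323, the final polish (duration 36) must start no later than minute 287.
Actor marking must finish before the final polish (must start by minute 287, minus 15-minute gap → minute 272). With a 60-minute duration, actor marking must start by 272 − 60 = minute 212.
Blocking has several dependents: actor marking (must start by minute 212); the final polish (must start by minute 287). The earliest of those limits is minute 212, so blocking must start by 212 − 15 = minute 197.
The first take has no dependents, so it just needs to finish by minute 323. Starting by 323 − 20 = minute 303 achieves that.
Lens checking has several dependents: blocking (must start by minute 197, minus 15-minute gap → minute 182); the first take (must start by minute 303). The earliest of those limits is minute 182, so lens checking must start by 182 − 35 = minute 147.
Camera build feeds lens checking (must start by minute 147); blocking (must start by minute 197, minus 10-minute gap → minute 187); actor marking (must start by minute 212, minus 10-minute gap → minute 202). Taking the minimum, camera build must finish by minute 147 and start by 147 − 40 = minute 107.
Rigging must finish in time for camera build (must start by minute 107, minus 5-minute gap → minute 102); lens checking (must start by minute 147, minus 5-minute gap → minute 142). The tightest is minute 102, so rigging must start by 102 − 55 = minute 47.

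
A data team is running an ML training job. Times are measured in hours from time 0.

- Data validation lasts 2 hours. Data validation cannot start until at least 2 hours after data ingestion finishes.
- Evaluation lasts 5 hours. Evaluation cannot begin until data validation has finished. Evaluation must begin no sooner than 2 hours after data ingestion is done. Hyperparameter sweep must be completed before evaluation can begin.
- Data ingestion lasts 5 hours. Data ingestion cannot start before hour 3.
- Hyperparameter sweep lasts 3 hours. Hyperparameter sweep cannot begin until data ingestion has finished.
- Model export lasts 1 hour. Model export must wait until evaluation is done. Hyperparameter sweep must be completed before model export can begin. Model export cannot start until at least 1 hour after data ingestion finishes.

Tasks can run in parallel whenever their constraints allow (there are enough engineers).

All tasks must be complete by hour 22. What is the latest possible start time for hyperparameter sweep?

13

Nothing follows model export; the deadline of hour 22 is its only limit. It must start by 22 − 1 = hour 21.
Evaluation feeds into model export (must start by hour 21); so evaluation must finish by hour 21 and therefore start by hour 16.
For hyperparameter sweep: evaluation (must start by hour 16); model export (must start by hour 21). The most restrictive is hour 16; with a 3-hour duration, hyperparameter sweep must start by hour 13.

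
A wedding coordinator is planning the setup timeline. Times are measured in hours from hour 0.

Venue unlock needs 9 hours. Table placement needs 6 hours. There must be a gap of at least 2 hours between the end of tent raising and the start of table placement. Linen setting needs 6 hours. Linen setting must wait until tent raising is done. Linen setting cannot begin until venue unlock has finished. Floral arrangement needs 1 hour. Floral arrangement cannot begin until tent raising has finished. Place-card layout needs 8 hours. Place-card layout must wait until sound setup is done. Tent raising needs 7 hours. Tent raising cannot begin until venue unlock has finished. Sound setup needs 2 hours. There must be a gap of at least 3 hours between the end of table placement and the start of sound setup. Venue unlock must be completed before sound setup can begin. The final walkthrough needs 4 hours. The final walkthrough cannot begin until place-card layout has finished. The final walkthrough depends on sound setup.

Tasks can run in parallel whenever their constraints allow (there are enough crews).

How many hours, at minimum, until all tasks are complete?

41

Nothing blocks venue unlock, so it runs from hour 0 to hour 9.
After venue unlock (finishes hour 9), tent raising can start at hour 9 and finishes at hour 16.
Floral arrangement cannot begin until tent raising (finishes hour 16). It runs from hour 16 to 16 + 1 = hour 17.
Linen setting has to wait for tent raising (finishes hour 16); venue unlock (finishes hour 9). The latest of these is hour 16, so linen setting runs hour 16 to 16 + 6 = hour 22.
Table placement cannot begin until tent raising (finishes hour 16, plus 2-hour gap → hour 18). It runs from hour 18 to 18 + 6 = hour 24.
Sound setup cannot start until table placement (finishes hour 24, plus 3-hour gap → hour 27); venue unlock (finishes hour 9). The controlling bound is hour 27, so sound setup finishes at 27 + 2 = hour 29.
Place-card layout waits on sound setup (finishes hour 29), so it starts at hour 29 and finishes at 29 + 8 = hour 37.
For the final walkthrough: place-card layout (finishes hour 37); sound setup (finishes hour 29). Taking the maximum gives a start of hour 37, and it finishes at 37 + 4 = hour 41.
All tasks are finished once the last one completes. Finish times: Venue unlock at 9, Tent raising at 16, Table placement at 24, Linen setting at 22, Floral arrangement at 17, Sound setup at 29, Place-card layout at 37, The final walkthrough at 41. The latest is hour 41.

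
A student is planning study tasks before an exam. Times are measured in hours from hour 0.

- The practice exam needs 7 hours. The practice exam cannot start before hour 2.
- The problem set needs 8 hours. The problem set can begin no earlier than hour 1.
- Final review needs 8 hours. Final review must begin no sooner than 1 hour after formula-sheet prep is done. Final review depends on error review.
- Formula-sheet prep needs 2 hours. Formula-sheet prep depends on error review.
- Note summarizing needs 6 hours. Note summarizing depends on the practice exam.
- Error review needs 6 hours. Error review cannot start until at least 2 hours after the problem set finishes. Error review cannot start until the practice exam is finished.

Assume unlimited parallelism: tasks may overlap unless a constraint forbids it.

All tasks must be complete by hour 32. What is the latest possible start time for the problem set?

5

Final review must finish by hour 32; it takes 8 hours, so it must start by 32 − 8 = hour 24.
Formula-sheet prep feeds into final review (must start by hour 24, minus 1-hour gap → hour 23); so formula-sheet prep must finish by hour 23 and therefore start by hour 21.
Error review must finish in time for formula-sheet prep (must start by hour 21); final review (must start by hour 24). The tightest is hour 21, so error review must start by 21 − 6 = hour 15.
The problem set feeds into error review (must start by hour 15, minus 2-hour gap → hour 13); so the problem set must finish by hour 13 and therefore start by hour 5.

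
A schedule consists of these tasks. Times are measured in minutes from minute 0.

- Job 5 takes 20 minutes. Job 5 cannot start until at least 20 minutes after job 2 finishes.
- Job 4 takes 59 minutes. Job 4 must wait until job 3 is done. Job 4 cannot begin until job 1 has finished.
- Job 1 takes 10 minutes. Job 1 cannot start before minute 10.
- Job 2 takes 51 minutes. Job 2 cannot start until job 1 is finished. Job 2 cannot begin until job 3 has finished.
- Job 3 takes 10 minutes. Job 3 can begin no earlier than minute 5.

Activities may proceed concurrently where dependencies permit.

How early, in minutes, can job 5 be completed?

111

After its own release at minute 5, job 3 can start at minute 5 and finishes at minute 15.
After its own release at minute 10, job 1 can start at minute 10 and finishes at minute 20.
For job 2: job 1 (finishes minute 20); job 3 (finishes minute 15). Taking the maximum gives a start of minute 20, and it finishes at 20 + 51 = minute 71.
Job 5 waits on job 2 (finishes minute 71, plus 20-minute gap → minute 91), so it starts at minute 91 and finishes at 91 + 20 = minute 111.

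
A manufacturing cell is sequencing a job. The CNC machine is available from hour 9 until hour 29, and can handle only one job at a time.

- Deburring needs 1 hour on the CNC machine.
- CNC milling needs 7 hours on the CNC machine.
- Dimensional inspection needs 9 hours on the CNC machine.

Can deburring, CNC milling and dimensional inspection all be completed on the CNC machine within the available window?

The CNC machine window is 29 − 9 = 20 hours.
Running back to back, the jobs need 1 + 7 + 9 = 17 hours on the CNC machine.
Since 17 ≤ 20, they fit within the window.

Yes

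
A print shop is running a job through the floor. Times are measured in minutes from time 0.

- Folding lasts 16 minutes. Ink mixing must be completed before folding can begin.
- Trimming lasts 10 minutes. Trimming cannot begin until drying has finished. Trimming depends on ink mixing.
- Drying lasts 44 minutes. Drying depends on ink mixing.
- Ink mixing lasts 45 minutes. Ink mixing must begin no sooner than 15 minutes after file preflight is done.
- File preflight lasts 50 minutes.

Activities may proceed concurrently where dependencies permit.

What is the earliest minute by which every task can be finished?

164

File preflight can start immediately at minute 0; it finishes at minute 50.
After file preflight (finishes minute 50, plus 15-minute gap → minute 65), ink mixing can start at minute 65 and finishes at minute 110.
After ink mixing (finishes minute 110), folding can start at minute 110 and finishes at minute 126.
After ink mixing (finishes minute 110), drying can start at minute 110 and finishes at minute 154.
Trimming needs all of drying (finishes minute 154); ink mixing (finishes minute 110). That puts its earliest start at minute 154; it finishes at 154 + 10 = minute 164.
All tasks are finished once the last one completes. Finish times: File preflight at 50, Ink mixing at 110, Drying at 154, Trimming at 164, Folding at 126. The latest is minute 164.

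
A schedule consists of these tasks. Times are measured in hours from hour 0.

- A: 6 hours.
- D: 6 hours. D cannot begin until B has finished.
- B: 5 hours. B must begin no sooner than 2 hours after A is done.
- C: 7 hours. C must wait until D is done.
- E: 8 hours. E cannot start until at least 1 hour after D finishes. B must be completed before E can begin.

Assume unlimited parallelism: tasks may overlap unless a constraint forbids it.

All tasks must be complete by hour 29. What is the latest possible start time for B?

To finish by hour 29, C (duration 7) must start no later than hour 22.
E has no dependents, so it just needs to finish by hour 29. Starting by 29 − 8 = hour 21 achieves that.
For D: C (must start by hour 22); E (must start by hour 21, minus 1-hour gap → hour 20). The most restrictive is hour 20; with a 6-hour duration, D must start by hour 14.
For B: D (must start by hour 14); E (must start by hour 21). The most restrictive is hour 14; with a 5-hour duration, B must start by hour 9.

9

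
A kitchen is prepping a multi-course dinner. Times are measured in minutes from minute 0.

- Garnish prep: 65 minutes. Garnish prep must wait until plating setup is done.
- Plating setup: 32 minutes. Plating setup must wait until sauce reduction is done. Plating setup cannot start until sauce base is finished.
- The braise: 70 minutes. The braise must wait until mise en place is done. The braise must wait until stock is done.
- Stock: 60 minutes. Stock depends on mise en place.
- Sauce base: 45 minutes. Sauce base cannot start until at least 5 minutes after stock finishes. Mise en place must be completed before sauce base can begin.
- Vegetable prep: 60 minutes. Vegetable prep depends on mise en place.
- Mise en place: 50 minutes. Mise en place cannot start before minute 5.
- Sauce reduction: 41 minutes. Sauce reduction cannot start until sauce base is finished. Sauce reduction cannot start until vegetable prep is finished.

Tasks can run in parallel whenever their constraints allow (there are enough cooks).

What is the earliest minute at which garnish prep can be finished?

303

Mise en place waits on its own release at minute 5, so it starts at minute 5 and finishes at 5 + 50 = minute 55.
Vegetable prep waits on mise en place (finishes minute 55), so it starts at minute 55 and finishes at 55 + 60 = minute 115.
Stock waits on mise en place (finishes minute 55), so it starts at minute 55 and finishes at 55 + 60 = minute 115.
Sauce base needs all of stock (finishes minute 115, plus 5-minute gap → minute 120); mise en place (finishes minute 55). That puts its earliest start at minute 120; it finishes at 120 + 45 = minute 165.
For sauce reduction: sauce base (finishes minute 165); vegetable prep (finishes minute 115). Taking the maximum gives a start of minute 165, and it finishes at 165 + 41 = minute 206.
Plating setup has to wait for sauce reduction (finishes minute 206); sauce base (finishes minute 165). The latest of these is minute 206, so plating setup runs minute 206 to 206 + 32 = minute 238.
Garnish prep cannot begin until plating setup (finishes minute 238). It runs from minute 238 to 238 + 65 = minute 303.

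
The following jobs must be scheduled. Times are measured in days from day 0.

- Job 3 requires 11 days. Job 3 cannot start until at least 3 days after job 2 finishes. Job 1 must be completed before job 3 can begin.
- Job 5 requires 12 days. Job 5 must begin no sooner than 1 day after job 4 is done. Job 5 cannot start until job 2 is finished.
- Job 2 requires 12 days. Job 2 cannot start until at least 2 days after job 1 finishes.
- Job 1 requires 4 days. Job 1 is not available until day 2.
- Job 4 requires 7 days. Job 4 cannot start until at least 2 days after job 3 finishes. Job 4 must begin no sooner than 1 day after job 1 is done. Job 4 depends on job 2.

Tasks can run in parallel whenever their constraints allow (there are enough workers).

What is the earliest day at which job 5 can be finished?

56

Job 1 waits on its own release at day 2, so it starts at day 2 and finishes at 2 + 4 = day 6.
Job 2 cannot begin until job 1 (finishes day 6, plus 2-day gap → day 8). It runs from day 8 to 8 + 12 = day 20.
Job 3 needs all of job 2 (finishes day 20, plus 3-day gap → day 23); job 1 (finishes day 6). That puts its earliest start at day 23; it finishes at 23 + 11 = day 34.
For job 4: job 3 (finishes day 34, plus 2-day gap → day 36); job 1 (finishes day 6, plus 1-day gap → day 7); job 2 (finishes day 20). Taking the maximum gives a start of day 36, and it finishes at 36 + 7 = day 43.
Job 5 needs all of job 4 (finishes day 43, plus 1-day gap → day 44); job 2 (finishes day 20). That puts its earliest start at day 44; it finishes at 44 + 12 = day 56.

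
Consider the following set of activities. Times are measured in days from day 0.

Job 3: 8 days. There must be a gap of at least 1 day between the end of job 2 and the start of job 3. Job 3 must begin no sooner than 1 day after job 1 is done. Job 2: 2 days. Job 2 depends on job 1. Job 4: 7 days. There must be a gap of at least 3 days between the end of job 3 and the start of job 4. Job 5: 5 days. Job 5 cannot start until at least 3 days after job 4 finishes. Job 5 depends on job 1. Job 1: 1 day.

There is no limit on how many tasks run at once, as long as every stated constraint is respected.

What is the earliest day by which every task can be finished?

30

Nothing blocks job 1, so it runs from day 0 to day 1.
Job 2 waits on job 1 (finishes day 1), so it starts at day 1 and finishes at 1 + 2 = day 3.
For job 3: job 2 (finishes day 3, plus 1-day gap → day 4); job 1 (finishes day 1, plus 1-day gap → day 2). Taking the maximum gives a start of day 4, and it finishes at 4 + 8 = day 12.
After job 3 (finishes day 12, plus 3-day gap → day 15), job 4 can start at day 15 and finishes at day 22.
Job 5 cannot start until job 4 (finishes day 22, plus 3-day gap → day 25); job 1 (finishes day 1). The controlling bound is day 25, so job 5 finishes at 25 + 5 = day 30.
All tasks are finished once the last one completes. Finish times: Job 1 at 1, Job 2 at 3, Job 3 at 12, Job 4 at 22, Job 5 at 30. The latest is day 30.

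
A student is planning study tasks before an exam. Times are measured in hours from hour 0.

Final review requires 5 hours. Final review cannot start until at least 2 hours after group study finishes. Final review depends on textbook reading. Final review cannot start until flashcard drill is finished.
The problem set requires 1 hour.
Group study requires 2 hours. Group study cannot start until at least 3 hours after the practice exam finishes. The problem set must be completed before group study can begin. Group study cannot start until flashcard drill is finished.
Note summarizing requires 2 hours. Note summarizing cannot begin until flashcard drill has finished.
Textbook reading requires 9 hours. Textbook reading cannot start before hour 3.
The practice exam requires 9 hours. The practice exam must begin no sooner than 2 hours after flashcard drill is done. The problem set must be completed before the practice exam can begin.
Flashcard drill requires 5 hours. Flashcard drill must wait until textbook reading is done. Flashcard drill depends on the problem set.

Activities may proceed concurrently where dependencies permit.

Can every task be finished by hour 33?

The problem set has no prerequisites, so it starts at hour 0 and finishes at hour 1.
Textbook reading cannot begin until its own release at hour 3. It runs from hour 3 to 3 + 9 = hour 12.
Flashcard drill needs all of textbook reading (finishes hour 12); the problem set (finishes hour 1). That puts its earliest start at hour 12; it finishes at 12 + 5 = hour 17.
Note summarizing waits on flashcard drill (finishes hour 17), so it starts at hour 17 and finishes at 17 + 2 = hour 19.
The practice exam cannot start until flashcard drill (finishes hour 17, plus 2-hour gap → hour 19); the problem set (finishes hour 1). The controlling bound is hour 19, so the practice exam finishes at 19 + 9 = hour 28.
Group study cannot start until the practice exam (finishes hour 28, plus 3-hour gap → hour 31); the problem set (finishes hour 1); flashcard drill (finishes hour 17). The controlling bound is hour 31, so group study finishes at 31 + 2 = hour 33.
For final review: group study (finishes hour 33, plus 2-hour gap → hour 35); textbook reading (finishes hour 12); flashcard drill (finishes hour 17). Taking the maximum gives a start of hour 35, and it finishes at 35 + 5 = hour 40.
The earliest everything can be done is hour 40, which is after the deadline of 33, so it is not possible.

No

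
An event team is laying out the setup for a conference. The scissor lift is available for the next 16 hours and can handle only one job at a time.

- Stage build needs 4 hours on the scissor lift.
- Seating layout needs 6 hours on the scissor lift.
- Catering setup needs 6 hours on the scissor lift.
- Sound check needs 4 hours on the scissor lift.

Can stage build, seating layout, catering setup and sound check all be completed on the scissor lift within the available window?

No

Running back to back, the jobs need 4 + 6 + 6 + 4 = 20 hours on the scissor lift.
Since 20 > 16, they cannot all fit.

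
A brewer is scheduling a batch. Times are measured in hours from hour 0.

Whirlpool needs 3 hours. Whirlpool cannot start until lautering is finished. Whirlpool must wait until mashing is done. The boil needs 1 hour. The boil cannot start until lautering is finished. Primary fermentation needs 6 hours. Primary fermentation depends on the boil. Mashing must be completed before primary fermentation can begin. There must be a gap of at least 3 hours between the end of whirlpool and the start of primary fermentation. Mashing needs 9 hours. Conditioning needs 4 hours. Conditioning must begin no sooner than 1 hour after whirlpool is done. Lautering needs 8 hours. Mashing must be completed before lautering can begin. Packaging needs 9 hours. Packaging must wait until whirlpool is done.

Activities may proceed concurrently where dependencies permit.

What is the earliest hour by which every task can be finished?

29

Mashing can start immediately at hour 0; it finishes at hour 9.
Lautering waits on mashing (finishes hour 9), so it starts at hour 9 and finishes at 9 + 8 = hour 17.
Whirlpool has to wait for lautering (finishes hour 17); mashing (finishes hour 9). The latest of these is hour 17, so whirlpool runs hour 17 to 17 + 3 = hour 20.
Packaging waits on whirlpool (finishes hour 20), so it starts at hour 20 and finishes at 20 + 9 = hour 29.
After whirlpool (finishes hour 20, plus 1-hour gap → hour 21), conditioning can start at hour 21 and finishes at hour 25.
The boil cannot begin until lautering (finishes hour 17). It runs from hour 17 to 17 + 1 = hour 18.
Primary fermentation cannot start until the boil (finishes hour 18); mashing (finishes hour 9); whirlpool (finishes hour 20, plus 3-hour gap → hour 23). The controlling bound is hour 23, so primary fermentation finishes at 23 + 6 = hour 29.
All tasks are finished once the last one completes. Finish times: Mashing at 9, Lautering at 17, The boil at 18, Whirlpool at 20, Primary fermentation at 29, Conditioning at 25, Packaging at 29. The latest is hour 29.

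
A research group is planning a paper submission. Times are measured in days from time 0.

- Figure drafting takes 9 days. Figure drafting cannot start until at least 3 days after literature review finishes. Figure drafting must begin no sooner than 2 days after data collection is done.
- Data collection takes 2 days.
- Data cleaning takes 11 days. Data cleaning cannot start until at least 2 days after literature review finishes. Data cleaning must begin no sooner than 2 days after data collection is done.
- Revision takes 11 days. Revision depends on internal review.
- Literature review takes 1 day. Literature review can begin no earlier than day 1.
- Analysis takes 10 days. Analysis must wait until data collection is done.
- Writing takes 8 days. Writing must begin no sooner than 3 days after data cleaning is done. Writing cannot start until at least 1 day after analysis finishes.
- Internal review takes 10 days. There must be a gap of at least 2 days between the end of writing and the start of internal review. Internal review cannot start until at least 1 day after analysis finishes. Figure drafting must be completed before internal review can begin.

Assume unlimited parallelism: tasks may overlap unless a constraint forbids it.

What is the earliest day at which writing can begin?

18

Data collection can start immediately at day 0; it finishes at day 2.
Analysis cannot begin until data collection (finishes day 2). It runs from day 2 to 2 + 10 = day 12.
After its own release at day 1, literature review can start at day 1 and finishes at day 2.
Data cleaning cannot start until literature review (finishes day 2, plus 2-day gap → day 4); data collection (finishes day 2, plus 2-day gap → day 4). The controlling bound is day 4, so data cleaning finishes at 4 + 11 = day 15.
Writing waits on data cleaning (finishes day 15, plus 3-day gap → day 18); analysis (finishes day 12, plus 1-day gap → day 13). The latest of these is day 18, which is the earliest writing can start.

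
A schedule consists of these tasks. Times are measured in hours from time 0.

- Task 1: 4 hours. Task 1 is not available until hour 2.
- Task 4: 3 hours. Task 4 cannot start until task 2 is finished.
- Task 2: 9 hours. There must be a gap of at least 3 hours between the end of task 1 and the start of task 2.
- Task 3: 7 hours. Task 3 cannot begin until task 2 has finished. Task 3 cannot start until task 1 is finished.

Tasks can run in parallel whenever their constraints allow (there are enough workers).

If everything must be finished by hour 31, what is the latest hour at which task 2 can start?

Nothing follows task 3; the deadline of hour 31 is its only limit. It must start by 31 − 7 = hour 24.
Task 4 must finish by hour 31; it takes 3 hours, so it must start by 31 − 3 = hour 28.
For task 2: task 3 (must start by hour 24); task 4 (must start by hour 28). The most restrictive is hour 24; with a 9-hour duration, task 2 must start by hour 15.

15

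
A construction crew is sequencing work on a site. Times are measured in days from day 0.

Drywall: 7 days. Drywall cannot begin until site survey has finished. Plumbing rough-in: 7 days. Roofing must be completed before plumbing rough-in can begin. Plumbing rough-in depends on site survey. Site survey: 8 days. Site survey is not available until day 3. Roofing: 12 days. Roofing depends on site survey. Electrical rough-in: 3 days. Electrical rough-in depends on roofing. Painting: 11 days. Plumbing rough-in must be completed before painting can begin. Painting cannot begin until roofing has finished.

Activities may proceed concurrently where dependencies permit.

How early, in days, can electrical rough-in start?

After its own release at day 3, site survey can start at day 3 and finishes at day 11.
After site survey (finishes day 11), roofing can start at day 11 and finishes at day 23.
Electrical rough-in waits on roofing (finishes day 23), so the earliest it can start is day 23.

23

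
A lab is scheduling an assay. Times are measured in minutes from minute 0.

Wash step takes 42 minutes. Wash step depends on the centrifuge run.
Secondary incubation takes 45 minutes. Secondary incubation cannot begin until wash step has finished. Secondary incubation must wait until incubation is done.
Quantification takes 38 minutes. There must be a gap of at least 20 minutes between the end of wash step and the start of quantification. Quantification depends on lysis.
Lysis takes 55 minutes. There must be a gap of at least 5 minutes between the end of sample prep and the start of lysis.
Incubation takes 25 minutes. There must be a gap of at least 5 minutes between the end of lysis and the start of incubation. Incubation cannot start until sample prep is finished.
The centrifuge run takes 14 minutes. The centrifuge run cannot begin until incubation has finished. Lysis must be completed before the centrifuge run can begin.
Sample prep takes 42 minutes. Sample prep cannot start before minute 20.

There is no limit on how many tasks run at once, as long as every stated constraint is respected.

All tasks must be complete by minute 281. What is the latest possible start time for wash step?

Secondary incubation has no dependents, so it just needs to finish by minute 281. Starting by 281 − 45 = minute 236 achieves that.
To finish by minute 281, quantification (duration 38) must start no later than minute 243.
For wash step: secondary incubation (must start by minute 236); quantification (must start by minute 243, minus 20-minute gap → minute 223). The most restrictive is minute 223; with a 42-minute duration, wash step must start by minute 181.

181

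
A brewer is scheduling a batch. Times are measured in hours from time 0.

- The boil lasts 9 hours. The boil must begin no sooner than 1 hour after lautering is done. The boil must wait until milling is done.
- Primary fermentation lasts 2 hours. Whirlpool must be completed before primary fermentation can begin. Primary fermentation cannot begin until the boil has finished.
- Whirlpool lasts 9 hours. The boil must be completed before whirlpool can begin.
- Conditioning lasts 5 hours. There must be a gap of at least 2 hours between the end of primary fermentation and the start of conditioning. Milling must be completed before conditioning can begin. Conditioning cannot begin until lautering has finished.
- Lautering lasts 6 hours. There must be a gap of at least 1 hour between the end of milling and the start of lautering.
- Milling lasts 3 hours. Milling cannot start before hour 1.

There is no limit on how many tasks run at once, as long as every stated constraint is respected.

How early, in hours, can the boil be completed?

Milling cannot begin until its own release at hour 1. It runs from hour 1 to 1 + 3 = hour 4.
Lautering waits on milling (finishes hour 4, plus 1-hour gap → hour 5), so it starts at hour 5 and finishes at 5 + 6 = hour 11.
The boil has to wait for lautering (finishes hour 11, plus 1-hour gap → hour 12); milling (finishes hour 4). The latest of these is hour 12, so the boil runs hour 12 to 12 + 9 = hour 21.

21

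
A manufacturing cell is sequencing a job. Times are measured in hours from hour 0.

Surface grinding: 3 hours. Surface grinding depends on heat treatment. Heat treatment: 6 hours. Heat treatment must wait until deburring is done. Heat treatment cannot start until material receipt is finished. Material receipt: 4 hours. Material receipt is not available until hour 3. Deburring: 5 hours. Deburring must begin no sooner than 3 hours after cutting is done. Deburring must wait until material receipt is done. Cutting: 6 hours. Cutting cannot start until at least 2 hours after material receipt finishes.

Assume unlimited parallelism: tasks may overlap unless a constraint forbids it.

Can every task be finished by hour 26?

No

Material receipt cannot begin until its own release at hour 3. It runs from hour 3 to 3 + 4 = hour 7.
Cutting waits on material receipt (finishes hour 7, plus 2-hour gap → hour 9), so it starts at hour 9 and finishes at 9 + 6 = hour 15.
Deburring has to wait for cutting (finishes hour 15, plus 3-hour gap → hour 18); material receipt (finishes hour 7). The latest of these is hour 18, so deburring runs hour 18 to 18 + 5 = hour 23.
Heat treatment cannot start until deburring (finishes hour 23); material receipt (finishes hour 7). The controlling bound is hour 23, so heat treatment finishes at 23 + 6 = hour 29.
Surface grinding waits on heat treatment (finishes hour 29), so it starts at hour 29 and finishes at 29 + 3 = hour 32.
The earliest everything can be done is hour 32, which is after the deadline of 26, so it is not possible.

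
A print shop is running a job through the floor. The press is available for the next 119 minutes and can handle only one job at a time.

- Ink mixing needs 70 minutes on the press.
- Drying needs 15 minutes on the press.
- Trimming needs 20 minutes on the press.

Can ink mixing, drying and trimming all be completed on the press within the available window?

Yes

Running back to back, the jobs need 70 + 15 + 20 = 105 minutes on the press.
Since 105 ≤ 119, they fit within the window.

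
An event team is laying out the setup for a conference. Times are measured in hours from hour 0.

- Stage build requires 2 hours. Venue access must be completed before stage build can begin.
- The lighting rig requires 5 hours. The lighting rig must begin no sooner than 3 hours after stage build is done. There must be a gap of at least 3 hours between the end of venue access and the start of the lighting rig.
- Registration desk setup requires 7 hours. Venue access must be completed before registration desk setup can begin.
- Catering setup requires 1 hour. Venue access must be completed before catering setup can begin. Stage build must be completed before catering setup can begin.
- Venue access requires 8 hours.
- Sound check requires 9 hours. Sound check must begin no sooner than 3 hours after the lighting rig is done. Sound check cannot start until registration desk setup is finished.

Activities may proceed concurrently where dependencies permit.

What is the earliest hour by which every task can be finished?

30

Venue access has no prerequisites, so it starts at hour 0 and finishes at hour 8.
Registration desk setup cannot begin until venue access (finishes hour 8). It runs from hour 8 to 8 + 7 = hour 15.
Stage build waits on venue access (finishes hour 8), so it starts at hour 8 and finishes at 8 + 2 = hour 10.
Catering setup cannot start until venue access (finishes hour 8); stage build (finishes hour 10). The controlling bound is hour 10, so catering setup finishes at 10 + 1 = hour 11.
For the lighting rig: stage build (finishes hour 10, plus 3-hour gap → hour 13); venue access (finishes hour 8, plus 3-hour gap → hour 11). Taking the maximum gives a start of hour 13, and it finishes at 13 + 5 = hour 18.
Sound check has to wait for the lighting rig (finishes hour 18, plus 3-hour gap → hour 21); registration desk setup (finishes hour 15). The latest of these is hour 21, so sound check runs hour 21 to 21 + 9 = hour 30.
All tasks are finished once the last one completes. Finish times: Venue access at 8, Stage build at 10, The lighting rig at 18, Registration desk setup at 15, Catering setup at 11, Sound check at 30. The latest is hour 30.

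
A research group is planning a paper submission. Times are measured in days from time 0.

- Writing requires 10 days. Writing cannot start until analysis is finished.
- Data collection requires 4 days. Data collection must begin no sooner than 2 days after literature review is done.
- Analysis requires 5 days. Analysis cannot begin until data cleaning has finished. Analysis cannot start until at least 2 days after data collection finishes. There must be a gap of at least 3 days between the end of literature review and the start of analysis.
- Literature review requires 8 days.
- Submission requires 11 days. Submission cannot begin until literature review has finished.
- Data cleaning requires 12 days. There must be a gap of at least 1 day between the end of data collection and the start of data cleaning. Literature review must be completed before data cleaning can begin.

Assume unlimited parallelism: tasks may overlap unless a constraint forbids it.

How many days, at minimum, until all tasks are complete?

Literature review has no prerequisites, so it starts at day 0 and finishes at day 8.
Submission waits on literature review (finishes day 8), so it starts at day 8 and finishes at 8 + 11 = day 19.
Data collection cannot begin until literature review (finishes day 8, plus 2-day gap → day 10). It runs from day 10 to 10 + 4 = day 14.
Data cleaning cannot start until data collection (finishes day 14, plus 1-day gap → day 15); literature review (finishes day 8). The controlling bound is day 15, so data cleaning finishes at 15 + 12 = day 27.
For analysis: data cleaning (finishes day 27); data collection (finishes day 14, plus 2-day gap → day 16); literature review (finishes day 8, plus 3-day gap → day 11). Taking the maximum gives a start of day 27, and it finishes at 27 + 5 = day 32.
Writing waits on analysis (finishes day 32), so it starts at day 32 and finishes at 32 + 10 = day 42.
All tasks are finished once the last one completes. Finish times: Literature review at 8, Data collection at 14, Data cleaning at 27, Analysis at 32, Writing at 42, Submission at 19. The latest is day 42.

42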